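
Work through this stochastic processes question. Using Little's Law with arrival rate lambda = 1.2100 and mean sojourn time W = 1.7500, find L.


Little's Law: L = lambda * W
= 1.2100 * 1.7500
= 2.1175

2.1175


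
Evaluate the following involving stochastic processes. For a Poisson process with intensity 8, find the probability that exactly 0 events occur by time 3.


P(N(t)=k) = (lambda*t)^k * exp(-lambda*t) / k!
lambda*t = 24
= 24^0 * exp(-24) / 0!
= 1 * 3.7751e-11 / 1
= 3.7751e-11

3.7751e-11


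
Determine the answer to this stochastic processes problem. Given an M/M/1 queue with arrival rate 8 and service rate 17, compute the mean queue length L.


rho = 8/17 = 0.4706
L = rho/(1-rho)
= 0.4706/0.5294
= 0.8889

0.8889


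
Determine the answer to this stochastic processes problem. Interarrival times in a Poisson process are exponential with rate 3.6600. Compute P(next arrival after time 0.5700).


P(X > t) = exp(-lambda * t)
= exp(-3.6600 * 0.5700)
= exp(-2.0862) = 0.1242

0.1242


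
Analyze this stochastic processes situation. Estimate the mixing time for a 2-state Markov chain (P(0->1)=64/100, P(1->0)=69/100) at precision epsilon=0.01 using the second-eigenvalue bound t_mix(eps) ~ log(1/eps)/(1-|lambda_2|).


lambda_2 = |1 - p01 - p10| = |1 - 0.6400 - 0.6900| = 0.3300
t_mix ~ log(1/eps)/(1 - |lambda_2|)
= log(100)/(1 - 0.3300) = 4.6052/0.6700
= 6.8734

6.8734


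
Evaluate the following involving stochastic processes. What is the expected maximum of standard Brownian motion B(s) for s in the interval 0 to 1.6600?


E(max B(s)) = sqrt(2t/pi)
= sqrt(2*1.6600/pi)
= sqrt(1.0568)
= 1.0280

1.0280


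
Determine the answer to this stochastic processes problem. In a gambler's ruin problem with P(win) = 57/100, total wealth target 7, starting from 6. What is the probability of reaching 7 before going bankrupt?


Gambler's ruin formula:
r = q/p = 0.4300/0.5700 = 0.7544
P(win) = (1 - r^i)/(1 - r^N)
= (1 - 0.7544^6)/(1 - 0.7544^7)
= 0.9474

0.9474


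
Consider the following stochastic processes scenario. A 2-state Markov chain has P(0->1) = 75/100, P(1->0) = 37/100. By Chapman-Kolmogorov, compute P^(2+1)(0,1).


P^3 = P^2 * P^1
Computing via matrix multiplication of the transition matrix.
Entry (0,1) of P^3 = 0.6708

0.6708


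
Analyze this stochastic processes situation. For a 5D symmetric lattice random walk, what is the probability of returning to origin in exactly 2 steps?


P(return in 2 steps) = P(reverse first step) = 1/(2d)
= 1/10
= 0.1000

0.1000


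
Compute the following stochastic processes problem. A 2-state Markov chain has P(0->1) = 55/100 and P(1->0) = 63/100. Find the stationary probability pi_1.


Stationary distribution: pi_0 = p10/(p01+p10), pi_1 = p01/(p01+p10)
p01 = 0.5500, p10 = 0.6300
pi_1 = 0.4661

0.4661


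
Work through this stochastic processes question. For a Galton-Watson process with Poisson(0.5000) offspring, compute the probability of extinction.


Since mu = 0.5000 <= 1, extinction probability = 1.

1.0000


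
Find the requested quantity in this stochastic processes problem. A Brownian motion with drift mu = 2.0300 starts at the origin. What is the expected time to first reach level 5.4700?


Expected first passage time = a/mu
= 5.4700/2.0300
= 2.6946

2.6946


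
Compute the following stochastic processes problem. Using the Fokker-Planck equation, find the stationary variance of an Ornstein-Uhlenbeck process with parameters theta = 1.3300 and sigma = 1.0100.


Stationary variance = sigma^2 / (2*theta)
= 1.0100^2 / (2*1.3300)
= 1.0201 / 2.6600
= 0.3835

0.3835


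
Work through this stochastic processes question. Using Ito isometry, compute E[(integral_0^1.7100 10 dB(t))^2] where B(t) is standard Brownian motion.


By Ito isometry: E[(int f dB)^2] = int f^2 dt
= 10^2 * 1.7100
= 100 * 1.7100 = 171.0000

171.0000


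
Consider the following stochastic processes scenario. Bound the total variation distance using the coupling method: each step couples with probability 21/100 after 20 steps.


TV distance bound <= (1-delta)^n
= (1 - 0.2100)^20
= 0.7900^20
= 0.0090

0.0090


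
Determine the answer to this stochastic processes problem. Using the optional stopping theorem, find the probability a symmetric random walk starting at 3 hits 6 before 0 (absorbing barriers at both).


By optional stopping theorem: E(M at tau) = M(0) = 3
P(hit 6)*6 + P(hit 0)*0 = 3
P(hit 6) = (3 - 0)/(6 - 0) = 1/2 = 0.5000

0.5000


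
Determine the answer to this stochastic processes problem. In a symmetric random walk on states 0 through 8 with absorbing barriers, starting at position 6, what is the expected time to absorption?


For symmetric RW on 0,...,N with absorbing barriers, E(i) = i*(N-i)
E(6) = 6 * 2 = 12

12


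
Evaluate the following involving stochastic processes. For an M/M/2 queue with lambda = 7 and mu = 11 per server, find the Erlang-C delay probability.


a = lambda/mu = 0.6364
rho = a/c = 0.3182
Erlang-C formula applied:
C(c,a) = 0.1536

0.1536


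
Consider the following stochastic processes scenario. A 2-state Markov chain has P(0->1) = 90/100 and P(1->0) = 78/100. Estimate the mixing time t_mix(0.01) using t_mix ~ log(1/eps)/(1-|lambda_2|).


lambda_2 = |1 - p01 - p10| = |1 - 0.9000 - 0.7800| = 0.6800
t_mix ~ log(1/eps)/(1 - |lambda_2|)
= log(100)/(1 - 0.6800) = 4.6052/0.3200
= 14.3912

14.3912


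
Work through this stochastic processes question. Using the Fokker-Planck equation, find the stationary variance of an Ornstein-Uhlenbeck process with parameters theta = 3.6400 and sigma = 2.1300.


Stationary variance = sigma^2 / (2*theta)
= 2.1300^2 / (2*3.6400)
= 4.5369 / 7.2800
= 0.6232

0.6232


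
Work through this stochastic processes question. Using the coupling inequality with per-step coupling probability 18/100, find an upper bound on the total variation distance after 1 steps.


TV distance bound <= (1-delta)^n
= (1 - 0.1800)^1
= 0.8200^1
= 0.8200

0.8200


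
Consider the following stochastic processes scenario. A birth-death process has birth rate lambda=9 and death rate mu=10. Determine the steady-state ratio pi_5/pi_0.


For birth-death process, pi_n/pi_0 = (lambda/mu)^n
= (9/10)^5
= 0.5905

0.5905


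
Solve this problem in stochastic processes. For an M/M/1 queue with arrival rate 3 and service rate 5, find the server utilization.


rho = lambda/mu
= 3/5
= 0.6000

0.6000


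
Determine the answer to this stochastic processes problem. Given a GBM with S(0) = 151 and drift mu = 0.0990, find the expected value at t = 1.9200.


E[S(t)] = S(0) * exp(mu * t)
= 151 * exp(0.0990 * 1.9200)
= 151 * 1.2093
= 182.6113

182.6113


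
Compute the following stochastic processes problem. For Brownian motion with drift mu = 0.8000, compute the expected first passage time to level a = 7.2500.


Expected first passage time = a/mu
= 7.2500/0.8000
= 9.0625

9.0625


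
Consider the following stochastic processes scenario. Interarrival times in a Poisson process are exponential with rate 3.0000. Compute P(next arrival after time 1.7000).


P(X > t) = exp(-lambda * t)
= exp(-3.0000 * 1.7000)
= exp(-5.1000) = 0.0061

0.0061


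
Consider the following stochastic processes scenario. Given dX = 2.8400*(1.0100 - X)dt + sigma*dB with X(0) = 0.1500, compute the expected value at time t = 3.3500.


E[X(t)] = mu + (X(0) - mu)*exp(-theta*t)
= 1.0100 + (0.1500 - 1.0100)*exp(-2.8400*3.3500)
= 1.0100 + -0.8600 * 7.3811e-05
= 1.0099

1.0099


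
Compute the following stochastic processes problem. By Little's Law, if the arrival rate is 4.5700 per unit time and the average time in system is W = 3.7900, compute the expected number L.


Little's Law: L = lambda * W
= 4.5700 * 3.7900
= 17.3203

17.3203


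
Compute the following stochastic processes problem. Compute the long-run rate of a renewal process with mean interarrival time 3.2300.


Long-run renewal rate = 1/E(X)
= 1/3.2300
= 0.3096

0.3096


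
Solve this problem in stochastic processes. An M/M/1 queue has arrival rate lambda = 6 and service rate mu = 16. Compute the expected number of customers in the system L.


rho = 6/16 = 0.3750
L = rho/(1-rho)
= 0.3750/0.6250
= 0.6000

0.6000


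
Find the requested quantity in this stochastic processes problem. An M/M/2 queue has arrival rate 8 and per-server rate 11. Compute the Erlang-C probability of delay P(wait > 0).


a = lambda/mu = 0.7273
rho = a/c = 0.3636
Erlang-C formula applied:
C(c,a) = 0.1939

0.1939


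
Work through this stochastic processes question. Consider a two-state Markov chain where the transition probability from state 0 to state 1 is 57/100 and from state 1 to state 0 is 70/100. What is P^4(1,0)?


Computing P^4 by matrix multiplication.
P = [[0.4300, 0.5700], [0.7000, 0.3000]]
After raising P to the power 4:
P^4(1,0) = 0.5483

0.5483


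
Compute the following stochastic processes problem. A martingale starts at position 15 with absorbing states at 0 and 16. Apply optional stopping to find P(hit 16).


By optional stopping theorem: E(M at tau) = M(0) = 15
P(hit 16)*16 + P(hit 0)*0 = 15
P(hit 16) = (15 - 0)/(16 - 0) = 15/16 = 0.9375

0.9375


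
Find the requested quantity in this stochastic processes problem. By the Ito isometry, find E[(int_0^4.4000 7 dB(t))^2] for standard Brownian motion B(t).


By Ito isometry: E[(int f dB)^2] = int f^2 dt
= 7^2 * 4.4000
= 49 * 4.4000 = 215.6000

215.6000


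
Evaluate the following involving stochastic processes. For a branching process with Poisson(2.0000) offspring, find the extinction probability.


Since mu = 2.0000 > 1, extinction prob q < 1.
Solve s = exp(mu*(s-1)) iteratively.
q = 0.2032

0.2032


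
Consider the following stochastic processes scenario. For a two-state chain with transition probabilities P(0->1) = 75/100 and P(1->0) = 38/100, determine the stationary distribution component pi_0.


Stationary distribution: pi_0 = p10/(p01+p10), pi_1 = p01/(p01+p10)
p01 = 0.7500, p10 = 0.3800
pi_0 = 0.3363

0.3363


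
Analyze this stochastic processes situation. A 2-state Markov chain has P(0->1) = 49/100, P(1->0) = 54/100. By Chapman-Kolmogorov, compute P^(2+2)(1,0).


P^4 = P^2 * P^2
Computing via matrix multiplication of the transition matrix.
Entry (1,0) of P^4 = 0.5243

0.5243


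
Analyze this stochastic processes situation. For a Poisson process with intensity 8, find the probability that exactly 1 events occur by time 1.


P(N(t)=k) = (lambda*t)^k * exp(-lambda*t) / k!
lambda*t = 8
= 8^1 * exp(-8) / 1!
= 8 * 3.3546e-04 / 1
= 0.0027

0.0027


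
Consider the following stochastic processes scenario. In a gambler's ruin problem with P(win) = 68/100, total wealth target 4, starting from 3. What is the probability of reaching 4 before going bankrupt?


Gambler's ruin formula:
r = q/p = 0.3200/0.6800 = 0.4706
P(win) = (1 - r^i)/(1 - r^N)
= (1 - 0.4706^3)/(1 - 0.4706^4)
= 0.9420

0.9420


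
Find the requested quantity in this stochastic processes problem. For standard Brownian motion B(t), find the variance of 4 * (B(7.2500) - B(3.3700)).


Var(alpha*(B(t)-B(s))) = alpha^2 * (t-s)
= 4^2 * (7.2500 - 3.3700)
= 16 * 3.8800
= 62.0800

62.0800


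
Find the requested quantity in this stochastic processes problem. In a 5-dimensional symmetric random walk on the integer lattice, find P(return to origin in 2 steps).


P(return in 2 steps) = P(reverse first step) = 1/(2d)
= 1/10
= 0.1000

0.1000


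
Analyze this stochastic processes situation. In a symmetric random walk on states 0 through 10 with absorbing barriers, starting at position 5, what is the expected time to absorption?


For symmetric RW on 0,...,N with absorbing barriers, E(i) = i*(N-i)
E(5) = 5 * 5 = 25

25


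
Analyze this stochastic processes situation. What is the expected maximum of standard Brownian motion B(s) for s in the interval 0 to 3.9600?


E(max B(s)) = sqrt(2t/pi)
= sqrt(2*3.9600/pi)
= sqrt(2.5210)
= 1.5878

1.5878


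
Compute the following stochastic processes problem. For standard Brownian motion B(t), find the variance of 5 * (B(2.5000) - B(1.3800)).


Var(alpha*(B(t)-B(s))) = alpha^2 * (t-s)
= 5^2 * (2.5000 - 1.3800)
= 25 * 1.1200
= 28.0000

28.0000


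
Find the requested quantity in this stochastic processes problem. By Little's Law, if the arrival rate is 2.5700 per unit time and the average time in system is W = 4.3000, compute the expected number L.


Little's Law: L = lambda * W
= 2.5700 * 4.3000
= 11.0510

11.0510


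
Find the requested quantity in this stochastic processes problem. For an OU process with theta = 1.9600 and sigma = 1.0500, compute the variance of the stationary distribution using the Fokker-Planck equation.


Stationary variance = sigma^2 / (2*theta)
= 1.0500^2 / (2*1.9600)
= 1.1025 / 3.9200
= 0.2812

0.2812


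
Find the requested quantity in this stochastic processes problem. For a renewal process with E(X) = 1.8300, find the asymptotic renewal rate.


Long-run renewal rate = 1/E(X)
= 1/1.8300
= 0.5464

0.5464


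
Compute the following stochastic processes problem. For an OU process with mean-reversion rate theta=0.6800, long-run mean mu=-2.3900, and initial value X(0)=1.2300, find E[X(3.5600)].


E[X(t)] = mu + (X(0) - mu)*exp(-theta*t)
= -2.3900 + (1.2300 - -2.3900)*exp(-0.6800*3.5600)
= -2.3900 + 3.6200 * 0.0889
= -2.0684

-2.0684


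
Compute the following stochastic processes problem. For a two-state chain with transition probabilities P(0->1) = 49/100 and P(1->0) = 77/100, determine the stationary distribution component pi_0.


Stationary distribution: pi_0 = p10/(p01+p10), pi_1 = p01/(p01+p10)
p01 = 0.4900, p10 = 0.7700
pi_0 = 0.6111

0.6111


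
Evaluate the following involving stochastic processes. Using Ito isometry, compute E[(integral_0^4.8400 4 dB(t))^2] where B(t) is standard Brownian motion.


By Ito isometry: E[(int f dB)^2] = int f^2 dt
= 4^2 * 4.8400
= 16 * 4.8400 = 77.4400

77.4400


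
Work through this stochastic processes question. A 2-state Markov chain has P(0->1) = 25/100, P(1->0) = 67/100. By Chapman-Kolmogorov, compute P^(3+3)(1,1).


P^6 = P^3 * P^3
Computing via matrix multiplication of the transition matrix.
Entry (1,1) of P^6 = 0.2717

0.2717


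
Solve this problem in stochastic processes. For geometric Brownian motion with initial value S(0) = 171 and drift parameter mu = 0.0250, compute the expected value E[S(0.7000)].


E[S(t)] = S(0) * exp(mu * t)
= 171 * exp(0.0250 * 0.7000)
= 171 * 1.0177
= 174.0188

174.0188


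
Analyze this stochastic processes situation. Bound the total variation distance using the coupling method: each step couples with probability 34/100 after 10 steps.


TV distance bound <= (1-delta)^n
= (1 - 0.3400)^10
= 0.6600^10
= 0.0157

0.0157


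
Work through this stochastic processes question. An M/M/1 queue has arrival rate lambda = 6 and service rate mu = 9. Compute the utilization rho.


rho = lambda/mu
= 6/9
= 0.6667

0.6667


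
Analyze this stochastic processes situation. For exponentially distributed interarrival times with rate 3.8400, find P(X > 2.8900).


P(X > t) = exp(-lambda * t)
= exp(-3.8400 * 2.8900)
= exp(-11.0976) = 1.5149e-05

1.5149e-05


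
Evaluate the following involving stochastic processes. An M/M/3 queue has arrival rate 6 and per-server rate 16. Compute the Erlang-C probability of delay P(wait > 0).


a = lambda/mu = 0.3750
rho = a/c = 0.1250
Erlang-C formula applied:
C(c,a) = 0.0069

0.0069


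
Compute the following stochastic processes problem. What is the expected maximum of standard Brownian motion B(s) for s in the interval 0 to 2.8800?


E(max B(s)) = sqrt(2t/pi)
= sqrt(2*2.8800/pi)
= sqrt(1.8335)
= 1.3541

1.3541


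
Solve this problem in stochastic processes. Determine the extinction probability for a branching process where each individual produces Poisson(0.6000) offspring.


Since mu = 0.6000 <= 1, extinction probability = 1.

1.0000


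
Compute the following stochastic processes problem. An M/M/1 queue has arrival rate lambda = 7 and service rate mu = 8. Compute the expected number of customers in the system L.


rho = 7/8 = 0.8750
L = rho/(1-rho)
= 0.8750/0.1250
= 7.0000

7.0000


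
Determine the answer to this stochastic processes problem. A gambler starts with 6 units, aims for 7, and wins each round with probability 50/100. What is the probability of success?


p = 1/2: P(win) = i/N = 6/7
= 0.8571

0.8571


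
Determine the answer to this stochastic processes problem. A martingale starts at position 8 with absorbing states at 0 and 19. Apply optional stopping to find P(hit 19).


By optional stopping theorem: E(M at tau) = M(0) = 8
P(hit 19)*19 + P(hit 0)*0 = 8
P(hit 19) = (8 - 0)/(19 - 0) = 8/19 = 0.4211

0.4211


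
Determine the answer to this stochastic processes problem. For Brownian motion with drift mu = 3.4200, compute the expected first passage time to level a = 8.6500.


Expected first passage time = a/mu
= 8.6500/3.4200
= 2.5292

2.5292


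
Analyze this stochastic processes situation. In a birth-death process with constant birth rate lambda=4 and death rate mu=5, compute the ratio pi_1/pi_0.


For birth-death process, pi_n/pi_0 = (lambda/mu)^n
= (4/5)^1
= 0.8000

0.8000


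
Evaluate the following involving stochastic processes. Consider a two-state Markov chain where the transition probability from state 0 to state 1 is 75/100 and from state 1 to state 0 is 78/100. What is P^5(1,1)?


Computing P^5 by matrix multiplication.
P = [[0.2500, 0.7500], [0.7800, 0.2200]]
After raising P to the power 5:
P^5(1,1) = 0.4689

0.4689


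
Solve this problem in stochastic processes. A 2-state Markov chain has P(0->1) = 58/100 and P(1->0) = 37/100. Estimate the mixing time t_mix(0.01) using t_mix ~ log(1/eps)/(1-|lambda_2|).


lambda_2 = |1 - p01 - p10| = |1 - 0.5800 - 0.3700| = 0.0500
t_mix ~ log(1/eps)/(1 - |lambda_2|)
= log(100)/(1 - 0.0500) = 4.6052/0.9500
= 4.8475

4.8475


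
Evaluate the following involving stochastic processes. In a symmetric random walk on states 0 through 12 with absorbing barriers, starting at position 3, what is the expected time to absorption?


For symmetric RW on 0,...,N with absorbing barriers, E(i) = i*(N-i)
E(3) = 3 * 9 = 27

27


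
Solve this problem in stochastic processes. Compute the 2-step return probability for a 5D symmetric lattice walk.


P(return in 2 steps) = P(reverse first step) = 1/(2d)
= 1/10
= 0.1000

0.1000


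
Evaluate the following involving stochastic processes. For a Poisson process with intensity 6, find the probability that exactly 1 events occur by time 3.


P(N(t)=k) = (lambda*t)^k * exp(-lambda*t) / k!
lambda*t = 18
= 18^1 * exp(-18) / 1!
= 18 * 1.5230e-08 / 1
= 2.7414e-07

2.7414e-07


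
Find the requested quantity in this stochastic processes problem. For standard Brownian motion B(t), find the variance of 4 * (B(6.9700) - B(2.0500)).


Var(alpha*(B(t)-B(s))) = alpha^2 * (t-s)
= 4^2 * (6.9700 - 2.0500)
= 16 * 4.9200
= 78.7200

78.7200


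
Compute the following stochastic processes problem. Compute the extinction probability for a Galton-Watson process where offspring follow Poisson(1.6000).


Since mu = 1.6000 > 1, extinction prob q < 1.
Solve s = exp(mu*(s-1)) iteratively.
q = 0.3580

0.3580


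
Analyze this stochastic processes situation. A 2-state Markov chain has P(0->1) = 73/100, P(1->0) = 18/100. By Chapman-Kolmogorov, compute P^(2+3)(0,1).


P^5 = P^2 * P^3
Computing via matrix multiplication of the transition matrix.
Entry (0,1) of P^5 = 0.8022

0.8022


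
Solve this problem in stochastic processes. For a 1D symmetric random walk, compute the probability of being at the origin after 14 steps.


P(S(14) = 0) = C(14,7) / 4^7
= 3432 / 16384
= 0.2095

0.2095


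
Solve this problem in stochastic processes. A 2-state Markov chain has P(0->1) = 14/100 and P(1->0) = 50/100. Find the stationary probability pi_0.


Stationary distribution: pi_0 = p10/(p01+p10), pi_1 = p01/(p01+p10)
p01 = 0.1400, p10 = 0.5000
pi_0 = 0.7812

0.7812


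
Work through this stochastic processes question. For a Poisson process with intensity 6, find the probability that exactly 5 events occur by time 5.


P(N(t)=k) = (lambda*t)^k * exp(-lambda*t) / k!
lambda*t = 30
= 30^5 * exp(-30) / 5!
= 24300000 * 9.3576e-14 / 120
= 1.8949e-08

1.8949e-08


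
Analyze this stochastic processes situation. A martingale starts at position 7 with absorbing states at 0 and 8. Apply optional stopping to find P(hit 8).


By optional stopping theorem: E(M at tau) = M(0) = 7
P(hit 8)*8 + P(hit 0)*0 = 7
P(hit 8) = (7 - 0)/(8 - 0) = 7/8 = 0.8750

0.8750


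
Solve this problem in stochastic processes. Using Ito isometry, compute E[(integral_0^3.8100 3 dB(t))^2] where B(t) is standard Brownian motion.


By Ito isometry: E[(int f dB)^2] = int f^2 dt
= 3^2 * 3.8100
= 9 * 3.8100 = 34.2900

34.2900


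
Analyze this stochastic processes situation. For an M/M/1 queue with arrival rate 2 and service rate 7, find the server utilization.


rho = lambda/mu
= 2/7
= 0.2857

0.2857


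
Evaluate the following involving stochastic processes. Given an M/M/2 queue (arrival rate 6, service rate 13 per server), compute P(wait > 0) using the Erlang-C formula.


a = lambda/mu = 0.4615
rho = a/c = 0.2308
Erlang-C formula applied:
C(c,a) = 0.0865

0.0865


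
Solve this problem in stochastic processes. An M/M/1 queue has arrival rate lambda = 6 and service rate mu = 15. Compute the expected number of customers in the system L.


rho = 6/15 = 0.4000
L = rho/(1-rho)
= 0.4000/0.6000
= 0.6667

0.6667


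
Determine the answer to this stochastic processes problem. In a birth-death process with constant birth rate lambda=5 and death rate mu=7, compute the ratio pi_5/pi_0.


For birth-death process, pi_n/pi_0 = (lambda/mu)^n
= (5/7)^5
= 0.1859

0.1859


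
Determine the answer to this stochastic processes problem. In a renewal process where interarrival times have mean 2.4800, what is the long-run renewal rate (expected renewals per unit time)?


Long-run renewal rate = 1/E(X)
= 1/2.4800
= 0.4032

0.4032


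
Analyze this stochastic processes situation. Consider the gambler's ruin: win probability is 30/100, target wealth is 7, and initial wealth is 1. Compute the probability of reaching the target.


Gambler's ruin formula:
r = q/p = 0.7000/0.3000 = 2.3333
P(win) = (1 - r^i)/(1 - r^N)
= (1 - 2.3333^1)/(1 - 2.3333^7)
= 0.0036

0.0036


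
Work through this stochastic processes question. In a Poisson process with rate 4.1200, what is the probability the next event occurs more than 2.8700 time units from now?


P(X > t) = exp(-lambda * t)
= exp(-4.1200 * 2.8700)
= exp(-11.8244) = 7.3237e-06

7.3237e-06


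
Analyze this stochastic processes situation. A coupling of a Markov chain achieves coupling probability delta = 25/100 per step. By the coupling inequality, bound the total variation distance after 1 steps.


TV distance bound <= (1-delta)^n
= (1 - 0.2500)^1
= 0.7500^1
= 0.7500

0.7500


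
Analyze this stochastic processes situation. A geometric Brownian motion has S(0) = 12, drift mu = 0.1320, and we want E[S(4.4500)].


E[S(t)] = S(0) * exp(mu * t)
= 12 * exp(0.1320 * 4.4500)
= 12 * 1.7993
= 21.5916

21.5916


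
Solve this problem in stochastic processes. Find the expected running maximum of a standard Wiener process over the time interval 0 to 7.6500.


E(max B(s)) = sqrt(2t/pi)
= sqrt(2*7.6500/pi)
= sqrt(4.8701)
= 2.2068

2.2068


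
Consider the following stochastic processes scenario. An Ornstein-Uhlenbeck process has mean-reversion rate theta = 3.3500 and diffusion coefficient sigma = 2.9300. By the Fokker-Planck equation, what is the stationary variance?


Stationary variance = sigma^2 / (2*theta)
= 2.9300^2 / (2*3.3500)
= 8.5849 / 6.7000
= 1.2813

1.2813


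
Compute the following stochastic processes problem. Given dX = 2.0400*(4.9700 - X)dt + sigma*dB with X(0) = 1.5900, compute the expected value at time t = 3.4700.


E[X(t)] = mu + (X(0) - mu)*exp(-theta*t)
= 4.9700 + (1.5900 - 4.9700)*exp(-2.0400*3.4700)
= 4.9700 + -3.3800 * 8.4278e-04
= 4.9672

4.9672


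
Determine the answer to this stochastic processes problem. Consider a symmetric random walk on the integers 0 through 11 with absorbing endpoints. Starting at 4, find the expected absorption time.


For symmetric RW on 0,...,N with absorbing barriers, E(i) = i*(N-i)
E(4) = 4 * 7 = 28

28


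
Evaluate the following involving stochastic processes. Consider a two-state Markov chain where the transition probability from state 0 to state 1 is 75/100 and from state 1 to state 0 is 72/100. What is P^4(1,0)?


Computing P^4 by matrix multiplication.
P = [[0.2500, 0.7500], [0.7200, 0.2800]]
After raising P to the power 4:
P^4(1,0) = 0.4659

0.4659


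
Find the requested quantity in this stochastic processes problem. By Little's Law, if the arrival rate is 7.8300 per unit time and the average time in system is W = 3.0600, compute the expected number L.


Little's Law: L = lambda * W
= 7.8300 * 3.0600
= 23.9598

23.9598


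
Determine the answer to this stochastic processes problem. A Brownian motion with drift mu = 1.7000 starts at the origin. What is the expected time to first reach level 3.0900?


Expected first passage time = a/mu
= 3.0900/1.7000
= 1.8176

1.8176


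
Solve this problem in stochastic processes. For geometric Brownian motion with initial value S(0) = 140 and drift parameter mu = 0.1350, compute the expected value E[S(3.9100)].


E[S(t)] = S(0) * exp(mu * t)
= 140 * exp(0.1350 * 3.9100)
= 140 * 1.6953
= 237.3397

237.3397


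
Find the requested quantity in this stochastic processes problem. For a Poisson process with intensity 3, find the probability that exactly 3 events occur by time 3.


P(N(t)=k) = (lambda*t)^k * exp(-lambda*t) / k!
lambda*t = 9
= 9^3 * exp(-9) / 3!
= 729 * 1.2341e-04 / 6
= 0.0150

0.0150


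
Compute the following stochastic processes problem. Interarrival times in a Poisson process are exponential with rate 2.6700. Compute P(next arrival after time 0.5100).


P(X > t) = exp(-lambda * t)
= exp(-2.6700 * 0.5100)
= exp(-1.3617) = 0.2562

0.2562


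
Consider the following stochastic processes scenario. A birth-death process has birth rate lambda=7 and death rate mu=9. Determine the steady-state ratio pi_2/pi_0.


For birth-death process, pi_n/pi_0 = (lambda/mu)^n
= (7/9)^2
= 0.6049

0.6049


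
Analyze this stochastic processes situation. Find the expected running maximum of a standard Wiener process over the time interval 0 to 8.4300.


E(max B(s)) = sqrt(2t/pi)
= sqrt(2*8.4300/pi)
= sqrt(5.3667)
= 2.3166

2.3166


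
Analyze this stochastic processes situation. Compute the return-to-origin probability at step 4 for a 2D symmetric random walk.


P = C(4,2)^2 / 4^4
= 6^2 / 256
= 36 / 256
= 0.1406

0.1406


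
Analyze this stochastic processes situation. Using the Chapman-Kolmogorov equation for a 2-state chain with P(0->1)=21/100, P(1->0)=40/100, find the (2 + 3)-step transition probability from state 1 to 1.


P^5 = P^2 * P^3
Computing via matrix multiplication of the transition matrix.
Entry (1,1) of P^5 = 0.3502

0.3502


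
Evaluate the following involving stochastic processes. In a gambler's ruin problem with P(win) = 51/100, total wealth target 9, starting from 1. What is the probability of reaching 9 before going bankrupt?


Gambler's ruin formula:
r = q/p = 0.4900/0.5100 = 0.9608
P(win) = (1 - r^i)/(1 - r^N)
= (1 - 0.9608^1)/(1 - 0.9608^9)
= 0.1297

0.1297


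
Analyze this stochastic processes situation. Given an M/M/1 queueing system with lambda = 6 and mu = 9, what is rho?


rho = lambda/mu
= 6/9
= 0.6667

0.6667


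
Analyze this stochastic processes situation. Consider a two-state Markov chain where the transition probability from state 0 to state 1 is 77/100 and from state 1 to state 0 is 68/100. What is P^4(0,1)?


Computing P^4 by matrix multiplication.
P = [[0.2300, 0.7700], [0.6800, 0.3200]]
After raising P to the power 4:
P^4(0,1) = 0.5093

0.5093


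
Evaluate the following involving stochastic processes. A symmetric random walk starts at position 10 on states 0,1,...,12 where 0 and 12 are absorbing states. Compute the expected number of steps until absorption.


For symmetric RW on 0,...,N with absorbing barriers, E(i) = i*(N-i)
E(10) = 10 * 2 = 20

20


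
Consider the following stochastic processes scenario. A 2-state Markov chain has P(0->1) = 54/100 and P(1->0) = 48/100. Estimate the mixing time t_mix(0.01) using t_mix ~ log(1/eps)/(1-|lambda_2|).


lambda_2 = |1 - p01 - p10| = |1 - 0.5400 - 0.4800| = 0.0200
t_mix ~ log(1/eps)/(1 - |lambda_2|)
= log(100)/(1 - 0.0200) = 4.6052/0.9800
= 4.6992

4.6992


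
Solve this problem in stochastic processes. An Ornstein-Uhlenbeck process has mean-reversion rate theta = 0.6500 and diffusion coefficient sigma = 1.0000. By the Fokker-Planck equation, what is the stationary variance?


Stationary variance = sigma^2 / (2*theta)
= 1.0000^2 / (2*0.6500)
= 1.0000 / 1.3000
= 0.7692

0.7692


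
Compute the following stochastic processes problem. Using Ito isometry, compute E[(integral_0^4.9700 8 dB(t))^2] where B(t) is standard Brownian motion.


By Ito isometry: E[(int f dB)^2] = int f^2 dt
= 8^2 * 4.9700
= 64 * 4.9700 = 318.0800

318.0800


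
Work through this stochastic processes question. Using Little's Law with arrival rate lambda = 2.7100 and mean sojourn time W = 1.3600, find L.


Little's Law: L = lambda * W
= 2.7100 * 1.3600
= 3.6856

3.6856


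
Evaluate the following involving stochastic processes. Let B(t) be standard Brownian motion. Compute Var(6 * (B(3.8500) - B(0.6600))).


Var(alpha*(B(t)-B(s))) = alpha^2 * (t-s)
= 6^2 * (3.8500 - 0.6600)
= 36 * 3.1900
= 114.8400

114.8400


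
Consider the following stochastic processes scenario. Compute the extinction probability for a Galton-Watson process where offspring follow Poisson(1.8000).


Since mu = 1.8000 > 1, extinction prob q < 1.
Solve s = exp(mu*(s-1)) iteratively.
q = 0.2676

0.2676


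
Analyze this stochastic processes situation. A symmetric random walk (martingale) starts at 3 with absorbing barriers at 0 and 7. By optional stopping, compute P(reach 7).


By optional stopping theorem: E(M at tau) = M(0) = 3
P(hit 7)*7 + P(hit 0)*0 = 3
P(hit 7) = (3 - 0)/(7 - 0) = 3/7 = 0.4286

0.4286


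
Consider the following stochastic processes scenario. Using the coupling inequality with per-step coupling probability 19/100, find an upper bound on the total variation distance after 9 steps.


TV distance bound <= (1-delta)^n
= (1 - 0.1900)^9
= 0.8100^9
= 0.1501

0.1501


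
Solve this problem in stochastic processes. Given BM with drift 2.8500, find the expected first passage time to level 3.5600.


Expected first passage time = a/mu
= 3.5600/2.8500
= 1.2491

1.2491


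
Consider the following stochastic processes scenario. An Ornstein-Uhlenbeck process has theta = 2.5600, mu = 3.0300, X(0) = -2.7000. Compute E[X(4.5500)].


E[X(t)] = mu + (X(0) - mu)*exp(-theta*t)
= 3.0300 + (-2.7000 - 3.0300)*exp(-2.5600*4.5500)
= 3.0300 + -5.7300 * 8.7365e-06
= 3.0299

3.0299


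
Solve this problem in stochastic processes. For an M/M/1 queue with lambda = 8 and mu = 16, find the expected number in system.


rho = 8/16 = 0.5000
L = rho/(1-rho)
= 0.5000/0.5000
= 1.0000

1.0000


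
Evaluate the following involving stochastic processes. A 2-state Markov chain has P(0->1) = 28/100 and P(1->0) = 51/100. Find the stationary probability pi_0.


Stationary distribution: pi_0 = p10/(p01+p10), pi_1 = p01/(p01+p10)
p01 = 0.2800, p10 = 0.5100
pi_0 = 0.6456

0.6456


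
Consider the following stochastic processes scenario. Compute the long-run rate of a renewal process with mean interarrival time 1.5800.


Long-run renewal rate = 1/E(X)
= 1/1.5800
= 0.6329

0.6329


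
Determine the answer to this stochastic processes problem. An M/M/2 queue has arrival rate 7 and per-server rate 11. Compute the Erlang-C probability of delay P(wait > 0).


a = lambda/mu = 0.6364
rho = a/c = 0.3182
Erlang-C formula applied:
C(c,a) = 0.1536

0.1536


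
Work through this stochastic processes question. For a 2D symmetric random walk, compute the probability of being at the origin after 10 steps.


P = C(10,5)^2 / 4^10
= 252^2 / 1048576
= 63504 / 1048576
= 0.0606

0.0606


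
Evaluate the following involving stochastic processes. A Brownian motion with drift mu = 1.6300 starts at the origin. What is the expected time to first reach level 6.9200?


Expected first passage time = a/mu
= 6.9200/1.6300
= 4.2454

4.2454


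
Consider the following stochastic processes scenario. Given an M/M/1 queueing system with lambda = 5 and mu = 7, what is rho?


rho = lambda/mu
= 5/7
= 0.7143

0.7143


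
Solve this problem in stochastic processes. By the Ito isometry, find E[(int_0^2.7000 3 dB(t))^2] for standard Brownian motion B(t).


By Ito isometry: E[(int f dB)^2] = int f^2 dt
= 3^2 * 2.7000
= 9 * 2.7000 = 24.3000

24.3000


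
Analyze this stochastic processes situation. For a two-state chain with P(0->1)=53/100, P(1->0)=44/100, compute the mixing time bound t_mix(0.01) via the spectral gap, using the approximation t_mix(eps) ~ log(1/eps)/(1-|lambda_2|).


lambda_2 = |1 - p01 - p10| = |1 - 0.5300 - 0.4400| = 0.0300
t_mix ~ log(1/eps)/(1 - |lambda_2|)
= log(100)/(1 - 0.0300) = 4.6052/0.9700
= 4.7476

4.7476


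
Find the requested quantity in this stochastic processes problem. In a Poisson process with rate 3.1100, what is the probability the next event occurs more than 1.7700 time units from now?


P(X > t) = exp(-lambda * t)
= exp(-3.1100 * 1.7700)
= exp(-5.5047) = 0.0041

0.0041


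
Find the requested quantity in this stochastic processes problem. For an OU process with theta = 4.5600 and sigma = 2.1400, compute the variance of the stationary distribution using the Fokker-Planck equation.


Stationary variance = sigma^2 / (2*theta)
= 2.1400^2 / (2*4.5600)
= 4.5796 / 9.1200
= 0.5021

0.5021


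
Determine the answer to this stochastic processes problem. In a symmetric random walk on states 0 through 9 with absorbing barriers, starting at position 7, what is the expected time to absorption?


For symmetric RW on 0,...,N with absorbing barriers, E(i) = i*(N-i)
E(7) = 7 * 2 = 14

14


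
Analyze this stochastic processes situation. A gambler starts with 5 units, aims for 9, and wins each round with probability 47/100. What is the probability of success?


Gambler's ruin formula:
r = q/p = 0.5300/0.4700 = 1.1277
P(win) = (1 - r^i)/(1 - r^N)
= (1 - 1.1277^5)/(1 - 1.1277^9)
= 0.4226

0.4226


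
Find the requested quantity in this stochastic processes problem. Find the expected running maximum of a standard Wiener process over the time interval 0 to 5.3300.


E(max B(s)) = sqrt(2t/pi)
= sqrt(2*5.3300/pi)
= sqrt(3.3932)
= 1.8421

1.8421


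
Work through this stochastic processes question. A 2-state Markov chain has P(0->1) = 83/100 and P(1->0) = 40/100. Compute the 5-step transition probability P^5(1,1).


Computing P^5 by matrix multiplication.
P = [[0.1700, 0.8300], [0.4000, 0.6000]]
After raising P to the power 5:
P^5(1,1) = 0.6746

0.6746


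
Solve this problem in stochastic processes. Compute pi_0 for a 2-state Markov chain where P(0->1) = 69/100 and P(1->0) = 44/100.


Stationary distribution: pi_0 = p10/(p01+p10), pi_1 = p01/(p01+p10)
p01 = 0.6900, p10 = 0.4400
pi_0 = 0.3894

0.3894


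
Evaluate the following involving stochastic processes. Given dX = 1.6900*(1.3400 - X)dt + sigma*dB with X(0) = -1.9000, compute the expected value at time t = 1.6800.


E[X(t)] = mu + (X(0) - mu)*exp(-theta*t)
= 1.3400 + (-1.9000 - 1.3400)*exp(-1.6900*1.6800)
= 1.3400 + -3.2400 * 0.0585
= 1.1505

1.1505


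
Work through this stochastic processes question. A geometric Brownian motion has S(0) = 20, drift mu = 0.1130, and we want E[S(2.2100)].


E[S(t)] = S(0) * exp(mu * t)
= 20 * exp(0.1130 * 2.2100)
= 20 * 1.2837
= 25.6736

25.6736


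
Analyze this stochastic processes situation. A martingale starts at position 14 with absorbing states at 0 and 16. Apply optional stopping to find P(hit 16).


By optional stopping theorem: E(M at tau) = M(0) = 14
P(hit 16)*16 + P(hit 0)*0 = 14
P(hit 16) = (14 - 0)/(16 - 0) = 7/8 = 0.8750

0.8750


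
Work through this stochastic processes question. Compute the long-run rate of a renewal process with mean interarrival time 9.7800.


Long-run renewal rate = 1/E(X)
= 1/9.7800
= 0.1022

0.1022


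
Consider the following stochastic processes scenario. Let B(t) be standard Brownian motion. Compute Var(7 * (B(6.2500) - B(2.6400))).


Var(alpha*(B(t)-B(s))) = alpha^2 * (t-s)
= 7^2 * (6.2500 - 2.6400)
= 49 * 3.6100
= 176.8900

176.8900


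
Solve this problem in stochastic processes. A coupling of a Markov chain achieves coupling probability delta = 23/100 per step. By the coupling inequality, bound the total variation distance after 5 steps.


TV distance bound <= (1-delta)^n
= (1 - 0.2300)^5
= 0.7700^5
= 0.2707

0.2707


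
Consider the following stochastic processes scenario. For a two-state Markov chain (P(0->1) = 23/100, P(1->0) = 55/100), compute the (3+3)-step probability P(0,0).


P^6 = P^3 * P^3
Computing via matrix multiplication of the transition matrix.
Entry (0,0) of P^6 = 0.7052

0.7052


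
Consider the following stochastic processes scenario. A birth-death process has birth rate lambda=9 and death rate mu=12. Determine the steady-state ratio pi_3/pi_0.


For birth-death process, pi_n/pi_0 = (lambda/mu)^n
= (9/12)^3
= 0.4219

0.4219


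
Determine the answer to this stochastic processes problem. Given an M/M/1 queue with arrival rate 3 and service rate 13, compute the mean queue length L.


rho = 3/13 = 0.2308
L = rho/(1-rho)
= 0.2308/0.7692
= 0.3000

0.3000


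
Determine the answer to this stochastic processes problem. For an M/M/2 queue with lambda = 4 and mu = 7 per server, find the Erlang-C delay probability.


a = lambda/mu = 0.5714
rho = a/c = 0.2857
Erlang-C formula applied:
C(c,a) = 0.1270

0.1270


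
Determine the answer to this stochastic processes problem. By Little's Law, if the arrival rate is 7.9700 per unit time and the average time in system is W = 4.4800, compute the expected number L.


Little's Law: L = lambda * W
= 7.9700 * 4.4800
= 35.7056

35.7056


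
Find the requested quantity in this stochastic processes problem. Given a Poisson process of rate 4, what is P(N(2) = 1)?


P(N(t)=k) = (lambda*t)^k * exp(-lambda*t) / k!
lambda*t = 8
= 8^1 * exp(-8) / 1!
= 8 * 3.3546e-04 / 1
= 0.0027

0.0027


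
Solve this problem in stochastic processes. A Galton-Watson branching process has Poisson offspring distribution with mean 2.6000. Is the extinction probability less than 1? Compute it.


Since mu = 2.6000 > 1, extinction prob q < 1.
Solve s = exp(mu*(s-1)) iteratively.
q = 0.0951

0.0951


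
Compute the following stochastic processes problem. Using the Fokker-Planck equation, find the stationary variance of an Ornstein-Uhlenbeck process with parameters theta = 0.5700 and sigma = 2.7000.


Stationary variance = sigma^2 / (2*theta)
= 2.7000^2 / (2*0.5700)
= 7.2900 / 1.1400
= 6.3947

6.3947


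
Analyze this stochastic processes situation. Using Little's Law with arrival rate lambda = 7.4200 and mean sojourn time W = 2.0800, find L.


Little's Law: L = lambda * W
= 7.4200 * 2.0800
= 15.4336

15.4336


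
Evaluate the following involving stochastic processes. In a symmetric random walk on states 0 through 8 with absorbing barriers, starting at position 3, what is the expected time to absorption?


For symmetric RW on 0,...,N with absorbing barriers, E(i) = i*(N-i)
E(3) = 3 * 5 = 15

15
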